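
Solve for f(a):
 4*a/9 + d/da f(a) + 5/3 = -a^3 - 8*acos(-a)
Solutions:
 f(a) = C1 - a^4/4 - 2*a^2/9 - 8*a*acos(-a) - 5*a/3 - 8*sqrt(1 - a^2)


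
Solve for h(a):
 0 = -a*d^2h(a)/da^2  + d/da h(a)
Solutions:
 h(a) = C1 + C2*a^2


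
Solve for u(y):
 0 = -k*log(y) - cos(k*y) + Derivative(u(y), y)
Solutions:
 u(y) = C1 + k*y*(log(y) - 1) + Piecewise((sin(k*y)/k, Ne(k, 0)), (y, True))


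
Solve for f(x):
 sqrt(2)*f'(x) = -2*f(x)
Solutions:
 f(x) = C1*exp(-sqrt(2)*x)


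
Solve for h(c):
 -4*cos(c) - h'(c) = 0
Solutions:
 h(c) = C1 - 4*sin(c)


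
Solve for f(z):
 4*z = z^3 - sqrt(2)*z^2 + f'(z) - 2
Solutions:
 f(z) = C1 - z^4/4 + sqrt(2)*z^3/3 + 2*z^2 + 2*z


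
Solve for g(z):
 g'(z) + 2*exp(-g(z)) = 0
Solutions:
 g(z) = log(C1 - 2*z)


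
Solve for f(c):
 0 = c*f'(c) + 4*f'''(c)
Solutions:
 f(c) = C1 + Integral(C2*airyai(-2^(1/3)*c/2) + C3*airybi(-2^(1/3)*c/2), c)


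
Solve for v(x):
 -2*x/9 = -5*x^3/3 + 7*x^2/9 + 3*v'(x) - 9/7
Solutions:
 v(x) = C1 + 5*x^4/36 - 7*x^3/81 - x^2/27 + 3*x/7


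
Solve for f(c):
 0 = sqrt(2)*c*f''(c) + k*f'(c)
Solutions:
 f(c) = C1 + c^(-sqrt(2)*re(k)/2 + 1)*(C2*sin(sqrt(2)*log(c)*Abs(im(k))/2) + C3*cos(sqrt(2)*log(c)*im(k)/2))


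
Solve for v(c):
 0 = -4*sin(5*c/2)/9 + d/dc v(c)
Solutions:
 v(c) = C1 - 8*cos(5*c/2)/45


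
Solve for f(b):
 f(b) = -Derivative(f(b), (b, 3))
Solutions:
 f(b) = C3*exp(-b) + (C1*sin(sqrt(3)*b/2) + C2*cos(sqrt(3)*b/2))*exp(b/2)


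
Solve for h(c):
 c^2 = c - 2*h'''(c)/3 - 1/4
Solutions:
 h(c) = C1 + C2*c + C3*c^2 - c^5/40 + c^4/16 - c^3/16


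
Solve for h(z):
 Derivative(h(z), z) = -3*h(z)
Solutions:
 h(z) = C1*exp(-3*z)


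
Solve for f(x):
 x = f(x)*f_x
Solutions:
 f(x) = -sqrt(C1 + x^2)
 f(x) = sqrt(C1 + x^2)


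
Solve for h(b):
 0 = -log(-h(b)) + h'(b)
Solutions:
 -li(-h(b)) = C1 + b


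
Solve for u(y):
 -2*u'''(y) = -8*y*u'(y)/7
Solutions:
 u(y) = C1 + Integral(C2*airyai(14^(2/3)*y/7) + C3*airybi(14^(2/3)*y/7), y)


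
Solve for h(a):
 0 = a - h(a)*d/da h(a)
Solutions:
 h(a) = -sqrt(C1 + a^2)
 h(a) = sqrt(C1 + a^2)


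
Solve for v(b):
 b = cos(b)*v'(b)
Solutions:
 v(b) = C1 + Integral(b/cos(b), b)


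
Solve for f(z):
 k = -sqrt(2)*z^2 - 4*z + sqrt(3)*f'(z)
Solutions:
 f(z) = C1 + sqrt(3)*k*z/3 + sqrt(6)*z^3/9 + 2*sqrt(3)*z^2/3


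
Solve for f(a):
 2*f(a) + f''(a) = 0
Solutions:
 f(a) = C1*sin(sqrt(2)*a) + C2*cos(sqrt(2)*a)


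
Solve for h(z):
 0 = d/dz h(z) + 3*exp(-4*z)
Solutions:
 h(z) = C1 + 3*exp(-4*z)/4


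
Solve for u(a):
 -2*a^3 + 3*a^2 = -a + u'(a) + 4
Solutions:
 u(a) = C1 - a^4/2 + a^3 + a^2/2 - 4*a


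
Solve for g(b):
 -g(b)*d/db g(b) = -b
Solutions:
 g(b) = -sqrt(C1 + b^2)
 g(b) = sqrt(C1 + b^2)


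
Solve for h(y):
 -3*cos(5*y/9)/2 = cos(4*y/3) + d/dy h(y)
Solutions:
 h(y) = C1 - 27*sin(5*y/9)/10 - 3*sin(4*y/3)/4


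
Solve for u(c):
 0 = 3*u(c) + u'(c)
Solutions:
 u(c) = C1*exp(-3*c)


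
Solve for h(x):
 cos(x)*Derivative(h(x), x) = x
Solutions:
 h(x) = C1 + Integral(x/cos(x), x)


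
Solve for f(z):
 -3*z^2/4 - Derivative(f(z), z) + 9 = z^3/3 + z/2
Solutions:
 f(z) = C1 - z^4/12 - z^3/4 - z^2/4 + 9*z


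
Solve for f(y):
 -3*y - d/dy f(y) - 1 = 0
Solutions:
 f(y) = C1 - 3*y^2/2 - y


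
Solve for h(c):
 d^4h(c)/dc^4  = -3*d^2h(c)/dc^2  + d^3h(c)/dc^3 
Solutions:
 h(c) = C1 + C2*c + (C3*sin(sqrt(11)*c/2) + C4*cos(sqrt(11)*c/2))*exp(c/2)


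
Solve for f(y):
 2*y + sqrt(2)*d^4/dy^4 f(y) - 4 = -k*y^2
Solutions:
 f(y) = C1 + C2*y + C3*y^2 + C4*y^3 - sqrt(2)*k*y^6/720 - sqrt(2)*y^5/120 + sqrt(2)*y^4/12


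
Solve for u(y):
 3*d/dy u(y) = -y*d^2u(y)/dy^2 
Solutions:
 u(y) = C1 + C2/y^2


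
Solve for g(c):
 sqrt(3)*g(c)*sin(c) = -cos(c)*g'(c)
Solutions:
 g(c) = C1*cos(c)^(sqrt(3))


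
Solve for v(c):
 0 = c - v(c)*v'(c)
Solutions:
 v(c) = -sqrt(C1 + c^2)
 v(c) = sqrt(C1 + c^2)


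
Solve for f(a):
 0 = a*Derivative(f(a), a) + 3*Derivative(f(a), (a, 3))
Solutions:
 f(a) = C1 + Integral(C2*airyai(-3^(2/3)*a/3) + C3*airybi(-3^(2/3)*a/3), a)


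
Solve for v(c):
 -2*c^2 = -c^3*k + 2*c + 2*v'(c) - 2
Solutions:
 v(c) = C1 + c^4*k/8 - c^3/3 - c^2/2 + c


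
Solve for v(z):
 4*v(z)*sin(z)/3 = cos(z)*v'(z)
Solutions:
 v(z) = C1/cos(z)^(4/3)


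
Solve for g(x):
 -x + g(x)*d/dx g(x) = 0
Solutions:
 g(x) = -sqrt(C1 + x^2)
 g(x) = sqrt(C1 + x^2)


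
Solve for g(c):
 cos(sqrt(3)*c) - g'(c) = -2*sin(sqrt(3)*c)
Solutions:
 g(c) = C1 + sqrt(3)*sin(sqrt(3)*c)/3 - 2*sqrt(3)*cos(sqrt(3)*c)/3


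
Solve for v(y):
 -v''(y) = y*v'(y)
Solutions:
 v(y) = C1 + C2*erf(sqrt(2)*y/2)


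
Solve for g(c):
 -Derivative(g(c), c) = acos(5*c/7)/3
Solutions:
 g(c) = C1 - c*acos(5*c/7)/3 + sqrt(49 - 25*c^2)/15


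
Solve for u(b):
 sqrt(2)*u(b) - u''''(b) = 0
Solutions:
 u(b) = C1*exp(-2^(1/8)*b) + C2*exp(2^(1/8)*b) + C3*sin(2^(1/8)*b) + C4*cos(2^(1/8)*b)


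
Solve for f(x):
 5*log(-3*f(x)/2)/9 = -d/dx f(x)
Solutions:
 9*Integral(1/(log(-_y) - log(2) + log(3)), (_y, f(x)))/5 = C1 - x


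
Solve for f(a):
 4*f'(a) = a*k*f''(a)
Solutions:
 f(a) = C1 + a^(((re(k) + 4)*re(k) + im(k)^2)/(re(k)^2 + im(k)^2))*(C2*sin(4*log(a)*Abs(im(k))/(re(k)^2 + im(k)^2)) + C3*cos(4*log(a)*im(k)/(re(k)^2 + im(k)^2)))


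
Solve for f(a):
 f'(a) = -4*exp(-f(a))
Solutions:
 f(a) = log(C1 - 4*a)


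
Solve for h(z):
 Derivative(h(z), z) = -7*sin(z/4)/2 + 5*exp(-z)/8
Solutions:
 h(z) = C1 + 14*cos(z/4) - 5*exp(-z)/8


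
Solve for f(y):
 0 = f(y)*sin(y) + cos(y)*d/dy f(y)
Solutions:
 f(y) = C1*cos(y)


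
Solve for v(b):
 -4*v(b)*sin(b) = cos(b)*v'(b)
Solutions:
 v(b) = C1*cos(b)^4


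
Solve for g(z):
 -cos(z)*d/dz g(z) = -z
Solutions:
 g(z) = C1 + Integral(z/cos(z), z)


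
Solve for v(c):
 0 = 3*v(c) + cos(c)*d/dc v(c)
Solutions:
 v(c) = C1*(sin(c) - 1)^(3/2)/(sin(c) + 1)^(3/2)


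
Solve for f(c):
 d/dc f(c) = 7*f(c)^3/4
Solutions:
 f(c) = -sqrt(2)*sqrt(-1/(C1 + 7*c))
 f(c) = sqrt(2)*sqrt(-1/(C1 + 7*c))


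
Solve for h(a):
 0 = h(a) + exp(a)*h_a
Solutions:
 h(a) = C1*exp(exp(-a))


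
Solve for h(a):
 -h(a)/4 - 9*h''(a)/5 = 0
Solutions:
 h(a) = C1*sin(sqrt(5)*a/6) + C2*cos(sqrt(5)*a/6)


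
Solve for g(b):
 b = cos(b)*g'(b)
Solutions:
 g(b) = C1 + Integral(b/cos(b), b)


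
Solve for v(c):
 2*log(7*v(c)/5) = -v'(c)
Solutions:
 -Integral(1/(-log(_y) - log(7) + log(5)), (_y, v(c)))/2 = C1 - c


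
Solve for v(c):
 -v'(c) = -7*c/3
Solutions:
 v(c) = C1 + 7*c^2/6


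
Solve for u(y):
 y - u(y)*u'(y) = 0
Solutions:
 u(y) = -sqrt(C1 + y^2)
 u(y) = sqrt(C1 + y^2)


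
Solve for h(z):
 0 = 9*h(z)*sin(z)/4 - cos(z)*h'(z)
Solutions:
 h(z) = C1/cos(z)^(9/4)


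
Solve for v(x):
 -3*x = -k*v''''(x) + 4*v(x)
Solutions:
 v(x) = C1*exp(-sqrt(2)*x*(1/k)^(1/4)) + C2*exp(sqrt(2)*x*(1/k)^(1/4)) + C3*exp(-sqrt(2)*I*x*(1/k)^(1/4)) + C4*exp(sqrt(2)*I*x*(1/k)^(1/4)) - 3*x/4


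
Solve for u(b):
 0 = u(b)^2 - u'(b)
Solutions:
 u(b) = -1/(C1 + b)


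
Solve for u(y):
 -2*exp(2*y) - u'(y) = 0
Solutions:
 u(y) = C1 - exp(2*y)


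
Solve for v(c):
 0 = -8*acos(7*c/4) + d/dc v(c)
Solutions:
 v(c) = C1 + 8*c*acos(7*c/4) - 8*sqrt(16 - 49*c^2)/7


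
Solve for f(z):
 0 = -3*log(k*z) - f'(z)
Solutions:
 f(z) = C1 - 3*z*log(k*z) + 3*z


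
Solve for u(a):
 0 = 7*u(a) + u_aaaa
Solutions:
 u(a) = (C1*sin(sqrt(2)*7^(1/4)*a/2) + C2*cos(sqrt(2)*7^(1/4)*a/2))*exp(-sqrt(2)*7^(1/4)*a/2) + (C3*sin(sqrt(2)*7^(1/4)*a/2) + C4*cos(sqrt(2)*7^(1/4)*a/2))*exp(sqrt(2)*7^(1/4)*a/2)


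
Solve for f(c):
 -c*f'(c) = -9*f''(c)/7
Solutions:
 f(c) = C1 + C2*erfi(sqrt(14)*c/6)


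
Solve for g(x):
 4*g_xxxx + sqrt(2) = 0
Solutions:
 g(x) = C1 + C2*x + C3*x^2 + C4*x^3 - sqrt(2)*x^4/96


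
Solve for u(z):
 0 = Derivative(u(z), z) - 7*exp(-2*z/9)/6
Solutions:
 u(z) = C1 - 21*exp(-2*z/9)/4


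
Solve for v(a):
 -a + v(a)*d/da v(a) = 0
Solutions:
 v(a) = -sqrt(C1 + a^2)
 v(a) = sqrt(C1 + a^2)


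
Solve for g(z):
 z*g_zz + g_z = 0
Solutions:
 g(z) = C1 + C2*log(z)


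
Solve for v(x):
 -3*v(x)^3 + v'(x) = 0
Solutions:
 v(x) = -sqrt(2)*sqrt(-1/(C1 + 3*x))/2
 v(x) = sqrt(2)*sqrt(-1/(C1 + 3*x))/2


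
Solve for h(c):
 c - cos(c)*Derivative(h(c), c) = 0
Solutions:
 h(c) = C1 + Integral(c/cos(c), c)


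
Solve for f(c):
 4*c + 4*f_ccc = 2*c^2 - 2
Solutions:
 f(c) = C1 + C2*c + C3*c^2 + c^5/120 - c^4/24 - c^3/12


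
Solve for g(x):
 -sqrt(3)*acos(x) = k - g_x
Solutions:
 g(x) = C1 + k*x + sqrt(3)*(x*acos(x) - sqrt(1 - x^2))


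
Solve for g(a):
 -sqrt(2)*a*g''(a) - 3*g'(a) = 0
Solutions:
 g(a) = C1 + C2*a^(1 - 3*sqrt(2)/2)


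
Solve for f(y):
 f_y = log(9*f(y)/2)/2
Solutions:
 2*Integral(1/(-log(_y) - 2*log(3) + log(2)), (_y, f(y))) = C1 - y


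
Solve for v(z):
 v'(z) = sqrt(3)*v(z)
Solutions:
 v(z) = C1*exp(sqrt(3)*z)


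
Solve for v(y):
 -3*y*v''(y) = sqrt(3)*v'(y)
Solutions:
 v(y) = C1 + C2*y^(1 - sqrt(3)/3)


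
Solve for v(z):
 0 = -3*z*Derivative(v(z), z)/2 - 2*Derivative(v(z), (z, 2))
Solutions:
 v(z) = C1 + C2*erf(sqrt(6)*z/4)


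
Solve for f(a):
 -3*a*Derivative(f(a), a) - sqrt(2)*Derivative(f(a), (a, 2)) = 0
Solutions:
 f(a) = C1 + C2*erf(2^(1/4)*sqrt(3)*a/2)


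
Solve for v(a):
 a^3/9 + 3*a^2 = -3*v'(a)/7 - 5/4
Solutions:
 v(a) = C1 - 7*a^4/108 - 7*a^3/3 - 35*a/12


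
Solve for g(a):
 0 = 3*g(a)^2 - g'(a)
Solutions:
 g(a) = -1/(C1 + 3*a)


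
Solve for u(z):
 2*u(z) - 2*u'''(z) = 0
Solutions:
 u(z) = C3*exp(z) + (C1*sin(sqrt(3)*z/2) + C2*cos(sqrt(3)*z/2))*exp(-z/2)


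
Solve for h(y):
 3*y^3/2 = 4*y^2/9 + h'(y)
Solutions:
 h(y) = C1 + 3*y^4/8 - 4*y^3/27


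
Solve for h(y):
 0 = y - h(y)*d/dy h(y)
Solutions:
 h(y) = -sqrt(C1 + y^2)
 h(y) = sqrt(C1 + y^2)


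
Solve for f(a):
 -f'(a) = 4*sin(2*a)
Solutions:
 f(a) = C1 + 2*cos(2*a)


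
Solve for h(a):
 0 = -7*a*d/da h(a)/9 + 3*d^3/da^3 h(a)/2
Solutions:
 h(a) = C1 + Integral(C2*airyai(14^(1/3)*a/3) + C3*airybi(14^(1/3)*a/3), a)


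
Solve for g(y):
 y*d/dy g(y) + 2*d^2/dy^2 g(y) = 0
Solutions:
 g(y) = C1 + C2*erf(y/2)


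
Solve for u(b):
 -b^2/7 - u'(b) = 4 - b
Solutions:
 u(b) = C1 - b^3/21 + b^2/2 - 4*b


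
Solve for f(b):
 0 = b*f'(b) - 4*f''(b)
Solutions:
 f(b) = C1 + C2*erfi(sqrt(2)*b/4)


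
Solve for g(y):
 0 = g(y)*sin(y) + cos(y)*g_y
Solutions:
 g(y) = C1*cos(y)


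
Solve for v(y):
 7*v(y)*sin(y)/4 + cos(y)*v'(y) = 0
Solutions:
 v(y) = C1*cos(y)^(7/4)


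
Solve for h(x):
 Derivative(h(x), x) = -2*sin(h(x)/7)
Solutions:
 2*x + 7*log(cos(h(x)/7) - 1)/2 - 7*log(cos(h(x)/7) + 1)/2 = C1


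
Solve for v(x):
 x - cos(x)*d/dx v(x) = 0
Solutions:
 v(x) = C1 + Integral(x/cos(x), x)


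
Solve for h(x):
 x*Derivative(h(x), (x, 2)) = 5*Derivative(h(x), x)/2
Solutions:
 h(x) = C1 + C2*x^(7/2)


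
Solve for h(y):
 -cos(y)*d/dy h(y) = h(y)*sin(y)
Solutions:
 h(y) = C1*cos(y)


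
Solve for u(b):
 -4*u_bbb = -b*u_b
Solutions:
 u(b) = C1 + Integral(C2*airyai(2^(1/3)*b/2) + C3*airybi(2^(1/3)*b/2), b)


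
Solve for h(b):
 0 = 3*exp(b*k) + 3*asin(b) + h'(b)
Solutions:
 h(b) = C1 - 3*b*asin(b) - 3*sqrt(1 - b^2) - 3*Piecewise((exp(b*k)/k, Ne(k, 0)), (b, True))


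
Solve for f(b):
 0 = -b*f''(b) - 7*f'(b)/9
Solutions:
 f(b) = C1 + C2*b^(2/9)


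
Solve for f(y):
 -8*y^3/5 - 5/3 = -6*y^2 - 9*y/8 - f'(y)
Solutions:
 f(y) = C1 + 2*y^4/5 - 2*y^3 - 9*y^2/16 + 5*y/3


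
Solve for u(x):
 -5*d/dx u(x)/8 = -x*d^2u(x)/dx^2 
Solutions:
 u(x) = C1 + C2*x^(13/8)


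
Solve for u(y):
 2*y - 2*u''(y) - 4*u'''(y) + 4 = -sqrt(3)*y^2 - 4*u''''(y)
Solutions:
 u(y) = C1 + C2*y + C3*exp(y*(1 - sqrt(3))/2) + C4*exp(y*(1 + sqrt(3))/2) + sqrt(3)*y^4/24 + y^3*(1 - 2*sqrt(3))/6 + 3*sqrt(3)*y^2


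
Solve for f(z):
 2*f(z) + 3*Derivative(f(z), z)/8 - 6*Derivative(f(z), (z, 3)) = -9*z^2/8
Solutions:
 f(z) = C1*exp(-3^(1/3)*z*(3^(1/3)/(sqrt(9213) + 96)^(1/3) + (sqrt(9213) + 96)^(1/3))/24)*sin(3^(1/6)*z*(-3^(2/3)*(sqrt(9213) + 96)^(1/3) + 3/(sqrt(9213) + 96)^(1/3))/24) + C2*exp(-3^(1/3)*z*(3^(1/3)/(sqrt(9213) + 96)^(1/3) + (sqrt(9213) + 96)^(1/3))/24)*cos(3^(1/6)*z*(-3^(2/3)*(sqrt(9213) + 96)^(1/3) + 3/(sqrt(9213) + 96)^(1/3))/24) + C3*exp(3^(1/3)*z*(3^(1/3)/(sqrt(9213) + 96)^(1/3) + (sqrt(9213) + 96)^(1/3))/12) - 9*z^2/16 + 27*z/128 - 81/2048


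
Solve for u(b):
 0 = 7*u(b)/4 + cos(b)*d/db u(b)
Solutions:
 u(b) = C1*(sin(b) - 1)^(7/8)/(sin(b) + 1)^(7/8)


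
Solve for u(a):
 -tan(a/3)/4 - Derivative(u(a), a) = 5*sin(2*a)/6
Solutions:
 u(a) = C1 + 3*log(cos(a/3))/4 + 5*cos(2*a)/12


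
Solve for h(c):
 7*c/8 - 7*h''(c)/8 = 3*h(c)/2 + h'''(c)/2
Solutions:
 h(c) = C1*exp(c*(-14 + 49/(72*sqrt(1639) + 2935)^(1/3) + (72*sqrt(1639) + 2935)^(1/3))/24)*sin(sqrt(3)*c*(-(72*sqrt(1639) + 2935)^(1/3) + 49/(72*sqrt(1639) + 2935)^(1/3))/24) + C2*exp(c*(-14 + 49/(72*sqrt(1639) + 2935)^(1/3) + (72*sqrt(1639) + 2935)^(1/3))/24)*cos(sqrt(3)*c*(-(72*sqrt(1639) + 2935)^(1/3) + 49/(72*sqrt(1639) + 2935)^(1/3))/24) + C3*exp(-c*(49/(72*sqrt(1639) + 2935)^(1/3) + 7 + (72*sqrt(1639) + 2935)^(1/3))/12) + 7*c/12


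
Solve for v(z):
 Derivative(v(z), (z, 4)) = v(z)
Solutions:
 v(z) = C1*exp(-z) + C2*exp(z) + C3*sin(z) + C4*cos(z)


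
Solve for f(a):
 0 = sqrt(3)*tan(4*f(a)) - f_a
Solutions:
 f(a) = -asin(C1*exp(4*sqrt(3)*a))/4 + pi/4
 f(a) = asin(C1*exp(4*sqrt(3)*a))/4


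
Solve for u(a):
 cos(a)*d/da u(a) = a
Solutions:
 u(a) = C1 + Integral(a/cos(a), a)


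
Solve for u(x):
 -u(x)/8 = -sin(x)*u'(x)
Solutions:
 u(x) = C1*(cos(x) - 1)^(1/16)/(cos(x) + 1)^(1/16)


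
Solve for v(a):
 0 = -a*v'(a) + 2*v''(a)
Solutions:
 v(a) = C1 + C2*erfi(a/2)


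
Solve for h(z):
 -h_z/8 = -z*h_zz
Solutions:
 h(z) = C1 + C2*z^(9/8)


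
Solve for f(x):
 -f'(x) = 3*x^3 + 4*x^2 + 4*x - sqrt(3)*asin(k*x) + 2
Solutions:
 f(x) = C1 - 3*x^4/4 - 4*x^3/3 - 2*x^2 - 2*x + sqrt(3)*Piecewise((x*asin(k*x) + sqrt(-k^2*x^2 + 1)/k, Ne(k, 0)), (0, True))


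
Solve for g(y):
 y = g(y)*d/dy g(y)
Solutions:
 g(y) = -sqrt(C1 + y^2)
 g(y) = sqrt(C1 + y^2)


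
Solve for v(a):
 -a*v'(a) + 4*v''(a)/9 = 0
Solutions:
 v(a) = C1 + C2*erfi(3*sqrt(2)*a/4)


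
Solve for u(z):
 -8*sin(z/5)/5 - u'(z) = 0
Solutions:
 u(z) = C1 + 8*cos(z/5)


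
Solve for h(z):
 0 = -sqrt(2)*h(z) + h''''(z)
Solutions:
 h(z) = C1*exp(-2^(1/8)*z) + C2*exp(2^(1/8)*z) + C3*sin(2^(1/8)*z) + C4*cos(2^(1/8)*z)


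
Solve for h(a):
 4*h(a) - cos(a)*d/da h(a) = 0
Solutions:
 h(a) = C1*(sin(a)^2 + 2*sin(a) + 1)/(sin(a)^2 - 2*sin(a) + 1)


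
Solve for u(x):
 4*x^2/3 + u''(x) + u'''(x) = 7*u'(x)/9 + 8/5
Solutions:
 u(x) = C1 + C2*exp(x*(-3 + sqrt(37))/6) + C3*exp(-x*(3 + sqrt(37))/6) + 4*x^3/7 + 108*x^2/49 + 13752*x/1715


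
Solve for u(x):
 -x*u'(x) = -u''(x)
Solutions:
 u(x) = C1 + C2*erfi(sqrt(2)*x/2)


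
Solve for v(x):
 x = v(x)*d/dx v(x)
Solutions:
 v(x) = -sqrt(C1 + x^2)
 v(x) = sqrt(C1 + x^2)


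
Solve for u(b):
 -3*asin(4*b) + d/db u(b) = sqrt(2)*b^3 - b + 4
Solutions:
 u(b) = C1 + sqrt(2)*b^4/4 - b^2/2 + 3*b*asin(4*b) + 4*b + 3*sqrt(1 - 16*b^2)/4


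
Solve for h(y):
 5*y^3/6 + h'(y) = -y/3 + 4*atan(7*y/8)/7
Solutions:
 h(y) = C1 - 5*y^4/24 - y^2/6 + 4*y*atan(7*y/8)/7 - 16*log(49*y^2 + 64)/49


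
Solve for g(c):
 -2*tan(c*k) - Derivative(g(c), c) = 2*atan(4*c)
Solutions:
 g(c) = C1 - 2*c*atan(4*c) - 2*Piecewise((-log(cos(c*k))/k, Ne(k, 0)), (0, True)) + log(16*c^2 + 1)/4


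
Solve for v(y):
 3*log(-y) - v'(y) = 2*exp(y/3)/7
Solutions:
 v(y) = C1 + 3*y*log(-y) - 3*y - 6*exp(y/3)/7


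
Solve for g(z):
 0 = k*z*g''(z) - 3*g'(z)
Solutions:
 g(z) = C1 + z^(((re(k) + 3)*re(k) + im(k)^2)/(re(k)^2 + im(k)^2))*(C2*sin(3*log(z)*Abs(im(k))/(re(k)^2 + im(k)^2)) + C3*cos(3*log(z)*im(k)/(re(k)^2 + im(k)^2)))


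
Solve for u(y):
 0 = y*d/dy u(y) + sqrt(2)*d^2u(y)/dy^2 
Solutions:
 u(y) = C1 + C2*erf(2^(1/4)*y/2)


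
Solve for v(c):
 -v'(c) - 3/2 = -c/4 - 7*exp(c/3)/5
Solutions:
 v(c) = C1 + c^2/8 - 3*c/2 + 21*exp(c/3)/5


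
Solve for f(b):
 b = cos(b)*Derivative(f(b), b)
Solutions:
 f(b) = C1 + Integral(b/cos(b), b)


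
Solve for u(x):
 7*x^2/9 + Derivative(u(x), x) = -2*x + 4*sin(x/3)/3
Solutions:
 u(x) = C1 - 7*x^3/27 - x^2 - 4*cos(x/3)


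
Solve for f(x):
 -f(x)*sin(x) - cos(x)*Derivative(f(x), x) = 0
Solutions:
 f(x) = C1*cos(x)


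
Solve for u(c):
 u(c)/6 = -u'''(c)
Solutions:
 u(c) = C3*exp(-6^(2/3)*c/6) + (C1*sin(2^(2/3)*3^(1/6)*c/4) + C2*cos(2^(2/3)*3^(1/6)*c/4))*exp(6^(2/3)*c/12)


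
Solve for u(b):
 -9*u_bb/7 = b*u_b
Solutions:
 u(b) = C1 + C2*erf(sqrt(14)*b/6)


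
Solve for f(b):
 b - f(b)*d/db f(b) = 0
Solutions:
 f(b) = -sqrt(C1 + b^2)
 f(b) = sqrt(C1 + b^2)


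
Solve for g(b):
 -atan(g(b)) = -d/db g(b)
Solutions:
 Integral(1/atan(_y), (_y, g(b))) = C1 + b


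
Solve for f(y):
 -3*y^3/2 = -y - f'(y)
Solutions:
 f(y) = C1 + 3*y^4/8 - y^2/2


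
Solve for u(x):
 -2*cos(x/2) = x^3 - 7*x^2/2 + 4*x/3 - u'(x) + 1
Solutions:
 u(x) = C1 + x^4/4 - 7*x^3/6 + 2*x^2/3 + x + 4*sin(x/2)


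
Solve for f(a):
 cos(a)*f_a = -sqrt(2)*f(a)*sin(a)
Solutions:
 f(a) = C1*cos(a)^(sqrt(2))


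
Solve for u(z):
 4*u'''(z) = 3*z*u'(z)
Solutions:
 u(z) = C1 + Integral(C2*airyai(6^(1/3)*z/2) + C3*airybi(6^(1/3)*z/2), z)


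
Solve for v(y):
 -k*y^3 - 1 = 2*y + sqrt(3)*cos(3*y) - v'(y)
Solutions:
 v(y) = C1 + k*y^4/4 + y^2 + y + sqrt(3)*sin(3*y)/3


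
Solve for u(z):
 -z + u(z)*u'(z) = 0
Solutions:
 u(z) = -sqrt(C1 + z^2)
 u(z) = sqrt(C1 + z^2)


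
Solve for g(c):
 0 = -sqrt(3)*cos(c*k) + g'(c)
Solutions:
 g(c) = C1 + sqrt(3)*sin(c*k)/k


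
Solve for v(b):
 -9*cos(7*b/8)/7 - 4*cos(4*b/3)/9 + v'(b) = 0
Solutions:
 v(b) = C1 + 72*sin(7*b/8)/49 + sin(4*b/3)/3


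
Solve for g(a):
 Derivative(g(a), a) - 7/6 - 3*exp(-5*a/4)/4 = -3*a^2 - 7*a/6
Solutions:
 g(a) = C1 - a^3 - 7*a^2/12 + 7*a/6 - 3*exp(-5*a/4)/5


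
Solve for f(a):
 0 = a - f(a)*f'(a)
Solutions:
 f(a) = -sqrt(C1 + a^2)
 f(a) = sqrt(C1 + a^2)


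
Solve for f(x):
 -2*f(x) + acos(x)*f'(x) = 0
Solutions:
 f(x) = C1*exp(2*Integral(1/acos(x), x))


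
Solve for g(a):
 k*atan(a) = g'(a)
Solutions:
 g(a) = C1 + k*(a*atan(a) - log(a^2 + 1)/2)


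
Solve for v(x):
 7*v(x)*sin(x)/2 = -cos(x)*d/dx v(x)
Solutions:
 v(x) = C1*cos(x)^(7/2)


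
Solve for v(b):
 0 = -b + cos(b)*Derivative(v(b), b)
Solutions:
 v(b) = C1 + Integral(b/cos(b), b)


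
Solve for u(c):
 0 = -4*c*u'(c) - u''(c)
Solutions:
 u(c) = C1 + C2*erf(sqrt(2)*c)


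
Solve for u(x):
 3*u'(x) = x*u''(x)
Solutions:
 u(x) = C1 + C2*x^4


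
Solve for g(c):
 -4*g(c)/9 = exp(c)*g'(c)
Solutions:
 g(c) = C1*exp(4*exp(-c)/9)


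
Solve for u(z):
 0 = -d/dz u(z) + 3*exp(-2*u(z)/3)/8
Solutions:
 u(z) = 3*log(-sqrt(C1 + 3*z)) - 3*log(6) + 3*log(3)/2
 u(z) = 3*log(C1 + 3*z)/2 - 3*log(6) + 3*log(3)/2


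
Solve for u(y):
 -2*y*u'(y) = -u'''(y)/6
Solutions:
 u(y) = C1 + Integral(C2*airyai(12^(1/3)*y) + C3*airybi(12^(1/3)*y), y)


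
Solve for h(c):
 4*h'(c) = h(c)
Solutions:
 h(c) = C1*exp(c/4)


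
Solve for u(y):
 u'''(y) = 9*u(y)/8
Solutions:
 u(y) = C3*exp(3^(2/3)*y/2) + (C1*sin(3*3^(1/6)*y/4) + C2*cos(3*3^(1/6)*y/4))*exp(-3^(2/3)*y/4)


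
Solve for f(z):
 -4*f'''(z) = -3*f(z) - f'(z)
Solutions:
 f(z) = C3*exp(z) + (C1*sin(sqrt(2)*z/2) + C2*cos(sqrt(2)*z/2))*exp(-z/2)


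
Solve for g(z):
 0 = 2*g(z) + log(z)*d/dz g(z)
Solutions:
 g(z) = C1*exp(-2*li(z))


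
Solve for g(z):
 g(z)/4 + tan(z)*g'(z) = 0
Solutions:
 g(z) = C1/sin(z)^(1/4)


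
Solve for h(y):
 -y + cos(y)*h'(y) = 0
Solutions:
 h(y) = C1 + Integral(y/cos(y), y)


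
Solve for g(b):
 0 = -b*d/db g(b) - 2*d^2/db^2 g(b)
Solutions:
 g(b) = C1 + C2*erf(b/2)


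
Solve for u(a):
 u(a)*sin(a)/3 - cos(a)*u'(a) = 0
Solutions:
 u(a) = C1/cos(a)^(1/3)


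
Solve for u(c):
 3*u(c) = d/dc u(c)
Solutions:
 u(c) = C1*exp(3*c)


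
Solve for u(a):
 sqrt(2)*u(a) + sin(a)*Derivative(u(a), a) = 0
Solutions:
 u(a) = C1*(cos(a) + 1)^(sqrt(2)/2)/(cos(a) - 1)^(sqrt(2)/2)


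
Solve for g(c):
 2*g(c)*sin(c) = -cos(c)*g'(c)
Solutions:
 g(c) = C1*cos(c)^2


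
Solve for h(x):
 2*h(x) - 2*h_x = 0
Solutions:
 h(x) = C1*exp(x)


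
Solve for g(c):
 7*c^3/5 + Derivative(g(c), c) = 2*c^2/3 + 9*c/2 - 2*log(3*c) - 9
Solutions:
 g(c) = C1 - 7*c^4/20 + 2*c^3/9 + 9*c^2/4 - 2*c*log(c) - 7*c - 2*c*log(3)


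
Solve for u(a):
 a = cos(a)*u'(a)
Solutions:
 u(a) = C1 + Integral(a/cos(a), a)


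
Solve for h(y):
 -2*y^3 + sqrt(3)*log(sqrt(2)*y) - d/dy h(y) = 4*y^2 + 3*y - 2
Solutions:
 h(y) = C1 - y^4/2 - 4*y^3/3 - 3*y^2/2 + sqrt(3)*y*log(y) - sqrt(3)*y + sqrt(3)*y*log(2)/2 + 2*y


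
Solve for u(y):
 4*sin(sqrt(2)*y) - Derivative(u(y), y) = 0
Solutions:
 u(y) = C1 - 2*sqrt(2)*cos(sqrt(2)*y)


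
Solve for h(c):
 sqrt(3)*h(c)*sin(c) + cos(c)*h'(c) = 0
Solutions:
 h(c) = C1*cos(c)^(sqrt(3))


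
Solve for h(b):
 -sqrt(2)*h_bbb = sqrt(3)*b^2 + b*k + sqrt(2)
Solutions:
 h(b) = C1 + C2*b + C3*b^2 - sqrt(6)*b^5/120 - sqrt(2)*b^4*k/48 - b^3/6


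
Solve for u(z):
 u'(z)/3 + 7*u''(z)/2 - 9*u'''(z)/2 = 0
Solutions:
 u(z) = C1 + C2*exp(z*(7 - sqrt(73))/18) + C3*exp(z*(7 + sqrt(73))/18)


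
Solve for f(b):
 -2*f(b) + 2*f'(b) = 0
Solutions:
 f(b) = C1*exp(b)


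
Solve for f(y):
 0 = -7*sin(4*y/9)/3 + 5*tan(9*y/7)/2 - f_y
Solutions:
 f(y) = C1 - 35*log(cos(9*y/7))/18 + 21*cos(4*y/9)/4


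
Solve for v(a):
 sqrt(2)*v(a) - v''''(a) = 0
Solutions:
 v(a) = C1*exp(-2^(1/8)*a) + C2*exp(2^(1/8)*a) + C3*sin(2^(1/8)*a) + C4*cos(2^(1/8)*a)


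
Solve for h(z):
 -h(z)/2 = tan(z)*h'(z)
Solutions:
 h(z) = C1/sqrt(sin(z))


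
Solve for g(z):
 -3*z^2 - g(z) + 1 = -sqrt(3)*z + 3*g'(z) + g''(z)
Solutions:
 g(z) = C1*exp(z*(-3 + sqrt(5))/2) + C2*exp(-z*(sqrt(5) + 3)/2) - 3*z^2 + sqrt(3)*z + 18*z - 47 - 3*sqrt(3)


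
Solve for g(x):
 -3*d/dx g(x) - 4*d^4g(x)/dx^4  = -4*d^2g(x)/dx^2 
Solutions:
 g(x) = C1 + C2*exp(3^(1/3)*x*(4*3^(1/3)/(sqrt(537) + 27)^(1/3) + (sqrt(537) + 27)^(1/3))/12)*sin(3^(1/6)*x*(-3^(2/3)*(sqrt(537) + 27)^(1/3)/12 + (sqrt(537) + 27)^(-1/3))) + C3*exp(3^(1/3)*x*(4*3^(1/3)/(sqrt(537) + 27)^(1/3) + (sqrt(537) + 27)^(1/3))/12)*cos(3^(1/6)*x*(-3^(2/3)*(sqrt(537) + 27)^(1/3)/12 + (sqrt(537) + 27)^(-1/3))) + C4*exp(-3^(1/3)*x*(4*3^(1/3)/(sqrt(537) + 27)^(1/3) + (sqrt(537) + 27)^(1/3))/6)


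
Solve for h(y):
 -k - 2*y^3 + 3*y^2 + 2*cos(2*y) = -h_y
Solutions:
 h(y) = C1 + k*y + y^4/2 - y^3 - sin(2*y)


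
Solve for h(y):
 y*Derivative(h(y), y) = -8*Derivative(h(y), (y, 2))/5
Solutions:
 h(y) = C1 + C2*erf(sqrt(5)*y/4)


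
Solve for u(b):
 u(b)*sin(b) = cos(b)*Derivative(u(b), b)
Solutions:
 u(b) = C1/cos(b)


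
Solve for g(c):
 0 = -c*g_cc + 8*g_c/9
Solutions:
 g(c) = C1 + C2*c^(17/9)


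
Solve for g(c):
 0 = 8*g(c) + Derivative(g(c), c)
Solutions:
 g(c) = C1*exp(-8*c)


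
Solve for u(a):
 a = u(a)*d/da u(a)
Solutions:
 u(a) = -sqrt(C1 + a^2)
 u(a) = sqrt(C1 + a^2)


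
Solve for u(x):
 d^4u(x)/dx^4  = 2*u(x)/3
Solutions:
 u(x) = C1*exp(-2^(1/4)*3^(3/4)*x/3) + C2*exp(2^(1/4)*3^(3/4)*x/3) + C3*sin(2^(1/4)*3^(3/4)*x/3) + C4*cos(2^(1/4)*3^(3/4)*x/3)


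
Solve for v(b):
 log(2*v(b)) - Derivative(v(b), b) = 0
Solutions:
 -Integral(1/(log(_y) + log(2)), (_y, v(b))) = C1 - b


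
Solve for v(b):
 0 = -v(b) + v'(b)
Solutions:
 v(b) = C1*exp(b)


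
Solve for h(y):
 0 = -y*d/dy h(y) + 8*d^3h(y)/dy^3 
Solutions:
 h(y) = C1 + Integral(C2*airyai(y/2) + C3*airybi(y/2), y)


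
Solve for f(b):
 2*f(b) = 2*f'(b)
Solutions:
 f(b) = C1*exp(b)


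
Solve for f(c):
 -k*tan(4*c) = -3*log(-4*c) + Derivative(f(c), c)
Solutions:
 f(c) = C1 + 3*c*log(-c) - 3*c + 6*c*log(2) + k*log(cos(4*c))/4


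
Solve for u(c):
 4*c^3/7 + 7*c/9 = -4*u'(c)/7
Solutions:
 u(c) = C1 - c^4/4 - 49*c^2/72


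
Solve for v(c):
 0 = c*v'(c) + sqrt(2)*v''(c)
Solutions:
 v(c) = C1 + C2*erf(2^(1/4)*c/2)


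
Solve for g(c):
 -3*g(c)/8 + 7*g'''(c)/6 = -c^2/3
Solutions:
 g(c) = C3*exp(3^(2/3)*98^(1/3)*c/14) + 8*c^2/9 + (C1*sin(3*3^(1/6)*98^(1/3)*c/28) + C2*cos(3*3^(1/6)*98^(1/3)*c/28))*exp(-3^(2/3)*98^(1/3)*c/28)


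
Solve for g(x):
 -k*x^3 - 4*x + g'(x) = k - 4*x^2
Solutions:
 g(x) = C1 + k*x^4/4 + k*x - 4*x^3/3 + 2*x^2


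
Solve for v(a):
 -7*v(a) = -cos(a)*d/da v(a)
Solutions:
 v(a) = C1*sqrt(sin(a) + 1)*(sin(a)^3 + 3*sin(a)^2 + 3*sin(a) + 1)/(sqrt(sin(a) - 1)*(sin(a)^3 - 3*sin(a)^2 + 3*sin(a) - 1))


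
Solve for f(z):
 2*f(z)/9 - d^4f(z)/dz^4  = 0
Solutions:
 f(z) = C1*exp(-2^(1/4)*sqrt(3)*z/3) + C2*exp(2^(1/4)*sqrt(3)*z/3) + C3*sin(2^(1/4)*sqrt(3)*z/3) + C4*cos(2^(1/4)*sqrt(3)*z/3)


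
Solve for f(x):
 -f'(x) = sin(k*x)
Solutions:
 f(x) = C1 + cos(k*x)/k


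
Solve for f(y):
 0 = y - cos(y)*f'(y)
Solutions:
 f(y) = C1 + Integral(y/cos(y), y)


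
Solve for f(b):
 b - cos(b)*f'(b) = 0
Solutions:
 f(b) = C1 + Integral(b/cos(b), b)


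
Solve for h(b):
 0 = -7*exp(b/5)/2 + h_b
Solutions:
 h(b) = C1 + 35*exp(b/5)/2


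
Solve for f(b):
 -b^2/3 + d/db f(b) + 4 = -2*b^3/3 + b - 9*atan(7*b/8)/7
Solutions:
 f(b) = C1 - b^4/6 + b^3/9 + b^2/2 - 9*b*atan(7*b/8)/7 - 4*b + 36*log(49*b^2 + 64)/49


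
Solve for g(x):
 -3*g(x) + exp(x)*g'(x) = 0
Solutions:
 g(x) = C1*exp(-3*exp(-x))


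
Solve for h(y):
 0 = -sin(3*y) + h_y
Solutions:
 h(y) = C1 - cos(3*y)/3


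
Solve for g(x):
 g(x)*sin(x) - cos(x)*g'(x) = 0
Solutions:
 g(x) = C1/cos(x)


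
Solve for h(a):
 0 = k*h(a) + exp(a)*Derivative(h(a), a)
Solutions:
 h(a) = C1*exp(k*exp(-a))


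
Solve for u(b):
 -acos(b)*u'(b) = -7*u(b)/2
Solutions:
 u(b) = C1*exp(7*Integral(1/acos(b), b)/2)


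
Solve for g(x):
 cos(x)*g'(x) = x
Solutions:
 g(x) = C1 + Integral(x/cos(x), x)


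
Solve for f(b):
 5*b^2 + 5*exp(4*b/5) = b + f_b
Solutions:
 f(b) = C1 + 5*b^3/3 - b^2/2 + 25*exp(4*b/5)/4


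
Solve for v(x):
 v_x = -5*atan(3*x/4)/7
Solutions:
 v(x) = C1 - 5*x*atan(3*x/4)/7 + 10*log(9*x^2 + 16)/21


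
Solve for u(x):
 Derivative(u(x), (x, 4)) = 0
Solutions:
 u(x) = C1 + C2*x + C3*x^2 + C4*x^3


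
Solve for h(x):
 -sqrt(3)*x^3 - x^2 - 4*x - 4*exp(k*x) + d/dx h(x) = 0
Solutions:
 h(x) = C1 + sqrt(3)*x^4/4 + x^3/3 + 2*x^2 + 4*exp(k*x)/k


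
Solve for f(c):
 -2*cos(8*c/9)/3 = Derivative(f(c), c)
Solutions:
 f(c) = C1 - 3*sin(8*c/9)/4


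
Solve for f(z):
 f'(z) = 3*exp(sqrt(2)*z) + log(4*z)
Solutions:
 f(z) = C1 + z*log(z) + z*(-1 + 2*log(2)) + 3*sqrt(2)*exp(sqrt(2)*z)/2


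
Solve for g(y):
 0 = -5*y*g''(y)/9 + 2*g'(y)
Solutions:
 g(y) = C1 + C2*y^(23/5)


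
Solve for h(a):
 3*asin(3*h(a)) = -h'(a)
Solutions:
 Integral(1/asin(3*_y), (_y, h(a))) = C1 - 3*a


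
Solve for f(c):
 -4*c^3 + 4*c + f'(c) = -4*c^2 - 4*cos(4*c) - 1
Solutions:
 f(c) = C1 + c^4 - 4*c^3/3 - 2*c^2 - c - sin(4*c)


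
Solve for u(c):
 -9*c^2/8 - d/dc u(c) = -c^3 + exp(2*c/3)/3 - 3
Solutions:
 u(c) = C1 + c^4/4 - 3*c^3/8 + 3*c - exp(2*c/3)/2


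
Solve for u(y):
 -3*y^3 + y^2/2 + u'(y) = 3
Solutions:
 u(y) = C1 + 3*y^4/4 - y^3/6 + 3*y


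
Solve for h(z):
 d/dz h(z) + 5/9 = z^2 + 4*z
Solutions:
 h(z) = C1 + z^3/3 + 2*z^2 - 5*z/9


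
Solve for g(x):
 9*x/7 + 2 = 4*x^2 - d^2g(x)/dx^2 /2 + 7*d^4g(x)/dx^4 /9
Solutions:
 g(x) = C1 + C2*x + C3*exp(-3*sqrt(14)*x/14) + C4*exp(3*sqrt(14)*x/14) + 2*x^4/3 - 3*x^3/7 + 94*x^2/9


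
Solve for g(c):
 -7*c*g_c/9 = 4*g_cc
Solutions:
 g(c) = C1 + C2*erf(sqrt(14)*c/12)


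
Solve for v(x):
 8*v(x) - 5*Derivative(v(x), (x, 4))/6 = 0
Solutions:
 v(x) = C1*exp(-2*3^(1/4)*5^(3/4)*x/5) + C2*exp(2*3^(1/4)*5^(3/4)*x/5) + C3*sin(2*3^(1/4)*5^(3/4)*x/5) + C4*cos(2*3^(1/4)*5^(3/4)*x/5)


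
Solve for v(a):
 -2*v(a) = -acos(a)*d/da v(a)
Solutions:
 v(a) = C1*exp(2*Integral(1/acos(a), a))


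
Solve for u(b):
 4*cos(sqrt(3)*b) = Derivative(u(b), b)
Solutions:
 u(b) = C1 + 4*sqrt(3)*sin(sqrt(3)*b)/3


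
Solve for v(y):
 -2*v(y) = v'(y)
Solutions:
 v(y) = C1*exp(-2*y)


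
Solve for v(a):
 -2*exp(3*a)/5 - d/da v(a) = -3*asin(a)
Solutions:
 v(a) = C1 + 3*a*asin(a) + 3*sqrt(1 - a^2) - 2*exp(3*a)/15


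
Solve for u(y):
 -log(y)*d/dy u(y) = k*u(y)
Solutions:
 u(y) = C1*exp(-k*li(y))


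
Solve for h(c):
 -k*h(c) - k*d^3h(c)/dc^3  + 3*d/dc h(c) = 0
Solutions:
 h(c) = C1*exp(-2^(1/3)*c*(2^(1/3)*(sqrt(1 - 4/k^3) + 1)^(1/3)/2 + 1/(k*(sqrt(1 - 4/k^3) + 1)^(1/3)))) + C2*exp(2^(1/3)*c*(2^(1/3)*(sqrt(1 - 4/k^3) + 1)^(1/3)/4 - 2^(1/3)*sqrt(3)*I*(sqrt(1 - 4/k^3) + 1)^(1/3)/4 - 2/(k*(-1 + sqrt(3)*I)*(sqrt(1 - 4/k^3) + 1)^(1/3)))) + C3*exp(2^(1/3)*c*(2^(1/3)*(sqrt(1 - 4/k^3) + 1)^(1/3)/4 + 2^(1/3)*sqrt(3)*I*(sqrt(1 - 4/k^3) + 1)^(1/3)/4 + 2/(k*(1 + sqrt(3)*I)*(sqrt(1 - 4/k^3) + 1)^(1/3))))


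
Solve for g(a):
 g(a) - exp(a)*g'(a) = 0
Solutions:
 g(a) = C1*exp(-exp(-a))


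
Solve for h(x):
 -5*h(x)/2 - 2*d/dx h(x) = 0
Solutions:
 h(x) = C1*exp(-5*x/4)


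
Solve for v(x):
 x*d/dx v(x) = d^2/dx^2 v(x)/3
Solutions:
 v(x) = C1 + C2*erfi(sqrt(6)*x/2)


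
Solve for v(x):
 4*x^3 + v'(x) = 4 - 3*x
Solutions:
 v(x) = C1 - x^4 - 3*x^2/2 + 4*x


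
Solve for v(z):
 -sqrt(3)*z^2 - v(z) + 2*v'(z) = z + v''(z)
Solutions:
 v(z) = -sqrt(3)*z^2 - 4*sqrt(3)*z - z + (C1 + C2*z)*exp(z) - 6*sqrt(3) - 2


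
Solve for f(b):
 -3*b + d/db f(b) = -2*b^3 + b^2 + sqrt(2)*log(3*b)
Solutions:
 f(b) = C1 - b^4/2 + b^3/3 + 3*b^2/2 + sqrt(2)*b*log(b) - sqrt(2)*b + sqrt(2)*b*log(3)


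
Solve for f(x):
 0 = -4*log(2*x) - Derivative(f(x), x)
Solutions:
 f(x) = C1 - 4*x*log(x) - x*log(16) + 4*x


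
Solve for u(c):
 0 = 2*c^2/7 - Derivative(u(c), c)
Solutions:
 u(c) = C1 + 2*c^3/21


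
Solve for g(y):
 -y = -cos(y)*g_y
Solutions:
 g(y) = C1 + Integral(y/cos(y), y)


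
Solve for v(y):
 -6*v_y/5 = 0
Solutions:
 v(y) = C1


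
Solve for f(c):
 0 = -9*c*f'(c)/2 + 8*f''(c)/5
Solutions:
 f(c) = C1 + C2*erfi(3*sqrt(10)*c/8)


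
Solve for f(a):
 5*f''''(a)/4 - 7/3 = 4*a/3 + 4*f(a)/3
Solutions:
 f(a) = C1*exp(-2*15^(3/4)*a/15) + C2*exp(2*15^(3/4)*a/15) + C3*sin(2*15^(3/4)*a/15) + C4*cos(2*15^(3/4)*a/15) - a - 7/4


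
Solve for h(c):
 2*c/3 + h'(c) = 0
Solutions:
 h(c) = C1 - c^2/3


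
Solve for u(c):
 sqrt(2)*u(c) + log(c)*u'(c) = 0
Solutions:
 u(c) = C1*exp(-sqrt(2)*li(c))


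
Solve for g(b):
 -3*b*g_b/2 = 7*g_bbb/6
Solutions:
 g(b) = C1 + Integral(C2*airyai(-21^(2/3)*b/7) + C3*airybi(-21^(2/3)*b/7), b)


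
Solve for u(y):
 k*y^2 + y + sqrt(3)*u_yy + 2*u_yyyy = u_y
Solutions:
 u(y) = C1 + C2*exp(-y*(-2^(2/3)*3^(5/6)/(3 + sqrt(2*sqrt(3) + 9))^(1/3) + 18^(1/3)*(3 + sqrt(2*sqrt(3) + 9))^(1/3))/12)*sin(y*(12^(1/3)/(3 + sqrt(2*sqrt(3) + 9))^(1/3) + 2^(1/3)*3^(1/6)*(3 + sqrt(2*sqrt(3) + 9))^(1/3))/4) + C3*exp(-y*(-2^(2/3)*3^(5/6)/(3 + sqrt(2*sqrt(3) + 9))^(1/3) + 18^(1/3)*(3 + sqrt(2*sqrt(3) + 9))^(1/3))/12)*cos(y*(12^(1/3)/(3 + sqrt(2*sqrt(3) + 9))^(1/3) + 2^(1/3)*3^(1/6)*(3 + sqrt(2*sqrt(3) + 9))^(1/3))/4) + C4*exp(y*(-2^(2/3)*3^(5/6)/(3 + sqrt(2*sqrt(3) + 9))^(1/3) + 18^(1/3)*(3 + sqrt(2*sqrt(3) + 9))^(1/3))/6) + k*y^3/3 + sqrt(3)*k*y^2 + 6*k*y + y^2/2 + sqrt(3)*y


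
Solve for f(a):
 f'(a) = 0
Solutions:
 f(a) = C1


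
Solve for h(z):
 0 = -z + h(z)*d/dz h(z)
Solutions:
 h(z) = -sqrt(C1 + z^2)
 h(z) = sqrt(C1 + z^2)


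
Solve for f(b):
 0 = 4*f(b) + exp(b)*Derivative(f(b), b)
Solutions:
 f(b) = C1*exp(4*exp(-b))


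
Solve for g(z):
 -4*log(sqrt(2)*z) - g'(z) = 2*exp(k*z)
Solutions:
 g(z) = C1 - 4*z*log(z) + 2*z*(2 - log(2)) + Piecewise((-2*exp(k*z)/k, Ne(k, 0)), (-2*z, True))


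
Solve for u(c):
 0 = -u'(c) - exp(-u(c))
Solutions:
 u(c) = log(C1 - c)


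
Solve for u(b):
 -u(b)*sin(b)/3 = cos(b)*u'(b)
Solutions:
 u(b) = C1*cos(b)^(1/3)


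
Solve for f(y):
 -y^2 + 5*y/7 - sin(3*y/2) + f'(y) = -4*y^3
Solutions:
 f(y) = C1 - y^4 + y^3/3 - 5*y^2/14 - 2*cos(3*y/2)/3


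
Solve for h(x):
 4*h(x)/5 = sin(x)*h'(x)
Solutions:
 h(x) = C1*(cos(x) - 1)^(2/5)/(cos(x) + 1)^(2/5)


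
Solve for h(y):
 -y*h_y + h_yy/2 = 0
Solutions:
 h(y) = C1 + C2*erfi(y)


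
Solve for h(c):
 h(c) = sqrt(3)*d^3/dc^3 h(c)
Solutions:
 h(c) = C3*exp(3^(5/6)*c/3) + (C1*sin(3^(1/3)*c/2) + C2*cos(3^(1/3)*c/2))*exp(-3^(5/6)*c/6)


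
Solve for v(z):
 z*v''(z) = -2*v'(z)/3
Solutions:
 v(z) = C1 + C2*z^(1/3)


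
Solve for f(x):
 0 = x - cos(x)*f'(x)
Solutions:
 f(x) = C1 + Integral(x/cos(x), x)


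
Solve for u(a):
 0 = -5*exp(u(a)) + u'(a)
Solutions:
 u(a) = log(-1/(C1 + 5*a))


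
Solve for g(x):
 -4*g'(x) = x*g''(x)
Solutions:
 g(x) = C1 + C2/x^3


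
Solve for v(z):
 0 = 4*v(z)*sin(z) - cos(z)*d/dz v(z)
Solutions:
 v(z) = C1/cos(z)^4


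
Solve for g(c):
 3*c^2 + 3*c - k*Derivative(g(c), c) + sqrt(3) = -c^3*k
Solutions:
 g(c) = C1 + c^4/4 + c^3/k + 3*c^2/(2*k) + sqrt(3)*c/k


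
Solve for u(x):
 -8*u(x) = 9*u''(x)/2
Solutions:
 u(x) = C1*sin(4*x/3) + C2*cos(4*x/3)


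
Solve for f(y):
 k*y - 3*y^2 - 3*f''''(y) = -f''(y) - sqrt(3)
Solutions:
 f(y) = C1 + C2*y + C3*exp(-sqrt(3)*y/3) + C4*exp(sqrt(3)*y/3) - k*y^3/6 + y^4/4 + y^2*(9 - sqrt(3)/2)


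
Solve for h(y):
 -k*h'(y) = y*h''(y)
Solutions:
 h(y) = C1 + y^(1 - re(k))*(C2*sin(log(y)*Abs(im(k))) + C3*cos(log(y)*im(k)))


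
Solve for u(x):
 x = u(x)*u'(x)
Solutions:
 u(x) = -sqrt(C1 + x^2)
 u(x) = sqrt(C1 + x^2)


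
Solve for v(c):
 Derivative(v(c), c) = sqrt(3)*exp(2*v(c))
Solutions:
 v(c) = log(-sqrt(-1/(C1 + sqrt(3)*c))) - log(2)/2
 v(c) = log(-1/(C1 + sqrt(3)*c))/2 - log(2)/2


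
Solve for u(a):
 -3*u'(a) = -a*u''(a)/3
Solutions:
 u(a) = C1 + C2*a^10


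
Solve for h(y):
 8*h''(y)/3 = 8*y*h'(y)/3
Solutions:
 h(y) = C1 + C2*erfi(sqrt(2)*y/2)


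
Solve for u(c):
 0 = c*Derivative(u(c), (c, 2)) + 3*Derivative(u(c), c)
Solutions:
 u(c) = C1 + C2/c^2


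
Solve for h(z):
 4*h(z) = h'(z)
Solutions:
 h(z) = C1*exp(4*z)


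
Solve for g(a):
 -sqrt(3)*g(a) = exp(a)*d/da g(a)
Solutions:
 g(a) = C1*exp(sqrt(3)*exp(-a))


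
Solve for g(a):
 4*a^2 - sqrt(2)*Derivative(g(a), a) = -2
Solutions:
 g(a) = C1 + 2*sqrt(2)*a^3/3 + sqrt(2)*a


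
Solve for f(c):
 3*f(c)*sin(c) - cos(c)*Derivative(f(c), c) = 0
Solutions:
 f(c) = C1/cos(c)^3


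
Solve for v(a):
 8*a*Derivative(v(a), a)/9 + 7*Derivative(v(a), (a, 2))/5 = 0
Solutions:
 v(a) = C1 + C2*erf(2*sqrt(35)*a/21)


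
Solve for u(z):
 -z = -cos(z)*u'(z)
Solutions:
 u(z) = C1 + Integral(z/cos(z), z)


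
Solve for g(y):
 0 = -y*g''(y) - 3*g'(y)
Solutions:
 g(y) = C1 + C2/y^2


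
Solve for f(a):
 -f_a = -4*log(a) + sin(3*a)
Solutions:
 f(a) = C1 + 4*a*log(a) - 4*a + cos(3*a)/3


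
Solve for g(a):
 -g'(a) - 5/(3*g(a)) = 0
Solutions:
 g(a) = -sqrt(C1 - 30*a)/3
 g(a) = sqrt(C1 - 30*a)/3


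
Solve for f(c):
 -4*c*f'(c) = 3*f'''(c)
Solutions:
 f(c) = C1 + Integral(C2*airyai(-6^(2/3)*c/3) + C3*airybi(-6^(2/3)*c/3), c)


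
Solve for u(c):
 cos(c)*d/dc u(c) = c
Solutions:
 u(c) = C1 + Integral(c/cos(c), c)


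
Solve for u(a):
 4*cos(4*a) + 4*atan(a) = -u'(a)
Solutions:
 u(a) = C1 - 4*a*atan(a) + 2*log(a^2 + 1) - sin(4*a)


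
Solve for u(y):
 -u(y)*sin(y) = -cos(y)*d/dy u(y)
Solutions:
 u(y) = C1/cos(y)


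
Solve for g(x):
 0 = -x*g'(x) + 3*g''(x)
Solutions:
 g(x) = C1 + C2*erfi(sqrt(6)*x/6)


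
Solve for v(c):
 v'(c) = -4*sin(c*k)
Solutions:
 v(c) = C1 + 4*cos(c*k)/k


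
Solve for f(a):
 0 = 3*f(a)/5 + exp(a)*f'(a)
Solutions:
 f(a) = C1*exp(3*exp(-a)/5)


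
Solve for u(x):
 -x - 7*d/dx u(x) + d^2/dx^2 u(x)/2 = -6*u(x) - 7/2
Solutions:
 u(x) = C1*exp(x*(7 - sqrt(37))) + C2*exp(x*(sqrt(37) + 7)) + x/6 - 7/18


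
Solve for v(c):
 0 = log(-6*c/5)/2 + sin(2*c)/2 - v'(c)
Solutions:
 v(c) = C1 + c*log(-c)/2 - c*log(5) - c/2 + c*log(30)/2 - cos(2*c)/4


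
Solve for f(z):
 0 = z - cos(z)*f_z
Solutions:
 f(z) = C1 + Integral(z/cos(z), z)


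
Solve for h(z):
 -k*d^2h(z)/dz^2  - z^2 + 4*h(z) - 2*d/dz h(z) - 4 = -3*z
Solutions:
 h(z) = C1*exp(z*(sqrt(4*k + 1) - 1)/k) + C2*exp(-z*(sqrt(4*k + 1) + 1)/k) + k/8 + z^2/4 - z/2 + 3/4


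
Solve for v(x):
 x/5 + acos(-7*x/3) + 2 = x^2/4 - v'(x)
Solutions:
 v(x) = C1 + x^3/12 - x^2/10 - x*acos(-7*x/3) - 2*x - sqrt(9 - 49*x^2)/7


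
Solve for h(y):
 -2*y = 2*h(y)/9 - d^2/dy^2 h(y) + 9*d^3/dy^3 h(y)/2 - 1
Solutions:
 h(y) = C1*exp(y*(2*2^(2/3)/(9*sqrt(705) + 239)^(1/3) + 4 + 2^(1/3)*(9*sqrt(705) + 239)^(1/3))/54)*sin(2^(1/3)*sqrt(3)*y*(-(9*sqrt(705) + 239)^(1/3) + 2*2^(1/3)/(9*sqrt(705) + 239)^(1/3))/54) + C2*exp(y*(2*2^(2/3)/(9*sqrt(705) + 239)^(1/3) + 4 + 2^(1/3)*(9*sqrt(705) + 239)^(1/3))/54)*cos(2^(1/3)*sqrt(3)*y*(-(9*sqrt(705) + 239)^(1/3) + 2*2^(1/3)/(9*sqrt(705) + 239)^(1/3))/54) + C3*exp(y*(-2^(1/3)*(9*sqrt(705) + 239)^(1/3) - 2*2^(2/3)/(9*sqrt(705) + 239)^(1/3) + 2)/27) - 9*y + 9/2


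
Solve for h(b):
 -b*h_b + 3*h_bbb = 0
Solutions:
 h(b) = C1 + Integral(C2*airyai(3^(2/3)*b/3) + C3*airybi(3^(2/3)*b/3), b)


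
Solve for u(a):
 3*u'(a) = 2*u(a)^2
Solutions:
 u(a) = -3/(C1 + 2*a)


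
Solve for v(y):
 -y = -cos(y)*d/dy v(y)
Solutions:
 v(y) = C1 + Integral(y/cos(y), y)


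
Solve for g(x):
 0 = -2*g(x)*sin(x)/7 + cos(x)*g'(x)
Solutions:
 g(x) = C1/cos(x)^(2/7)


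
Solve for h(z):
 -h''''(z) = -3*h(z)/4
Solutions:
 h(z) = C1*exp(-sqrt(2)*3^(1/4)*z/2) + C2*exp(sqrt(2)*3^(1/4)*z/2) + C3*sin(sqrt(2)*3^(1/4)*z/2) + C4*cos(sqrt(2)*3^(1/4)*z/2)


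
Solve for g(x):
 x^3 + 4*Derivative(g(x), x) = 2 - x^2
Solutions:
 g(x) = C1 - x^4/16 - x^3/12 + x/2


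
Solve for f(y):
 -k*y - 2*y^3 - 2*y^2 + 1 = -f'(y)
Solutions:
 f(y) = C1 + k*y^2/2 + y^4/2 + 2*y^3/3 - y


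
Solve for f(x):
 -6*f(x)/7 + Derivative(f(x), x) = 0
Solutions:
 f(x) = C1*exp(6*x/7)


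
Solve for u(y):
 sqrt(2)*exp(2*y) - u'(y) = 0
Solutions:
 u(y) = C1 + sqrt(2)*exp(2*y)/2


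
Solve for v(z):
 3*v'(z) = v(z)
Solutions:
 v(z) = C1*exp(z/3)


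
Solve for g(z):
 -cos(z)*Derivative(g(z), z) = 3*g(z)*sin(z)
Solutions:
 g(z) = C1*cos(z)^3


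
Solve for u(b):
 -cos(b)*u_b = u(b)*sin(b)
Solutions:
 u(b) = C1*cos(b)


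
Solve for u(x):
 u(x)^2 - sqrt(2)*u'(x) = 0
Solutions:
 u(x) = -2/(C1 + sqrt(2)*x)


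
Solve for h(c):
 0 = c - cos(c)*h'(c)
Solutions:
 h(c) = C1 + Integral(c/cos(c), c)


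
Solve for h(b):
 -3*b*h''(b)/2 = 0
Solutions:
 h(b) = C1 + C2*b


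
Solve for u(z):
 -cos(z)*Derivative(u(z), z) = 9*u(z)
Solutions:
 u(z) = C1*sqrt(sin(z) - 1)*(sin(z)^4 - 4*sin(z)^3 + 6*sin(z)^2 - 4*sin(z) + 1)/(sqrt(sin(z) + 1)*(sin(z)^4 + 4*sin(z)^3 + 6*sin(z)^2 + 4*sin(z) + 1))


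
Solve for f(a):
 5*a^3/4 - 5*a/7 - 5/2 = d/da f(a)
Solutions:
 f(a) = C1 + 5*a^4/16 - 5*a^2/14 - 5*a/2
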